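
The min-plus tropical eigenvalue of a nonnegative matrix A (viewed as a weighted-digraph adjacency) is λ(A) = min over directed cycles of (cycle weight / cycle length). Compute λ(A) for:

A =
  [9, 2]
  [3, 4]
λ(A) = 5/2

Enumerate directed cycles and compute their means (weight / length). Sample:
  cycle 0 → 0: weight = 9, length = 1, mean = 9/1 ≈ 9.000
  cycle 1 → 1: weight = 4, length = 1, mean = 4/1 ≈ 4.000
  cycle 0 → 1 → 0: weight = 5, length = 2, mean = 5/2 ≈ 2.500
  cycle 1 → 0 → 1: weight = 5, length = 2, mean = 5/2 ≈ 2.500
Minimum mean = 2.500, attained e.g. along the cycle 0 → 1 → 0 with weight 5 and length 2. So λ(A) = 5/2 = 5/2.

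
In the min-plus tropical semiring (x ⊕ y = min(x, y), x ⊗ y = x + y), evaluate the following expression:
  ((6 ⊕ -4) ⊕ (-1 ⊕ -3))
((6 ⊕ -4) ⊕ (-1 ⊕ -3)) = -4

Expand innermost to outermost. Recall ⊕ takes the minimum of its arguments and ⊗ takes their sum. Working out the expression ((6 ⊕ -4) ⊕ (-1 ⊕ -3)) gives -4.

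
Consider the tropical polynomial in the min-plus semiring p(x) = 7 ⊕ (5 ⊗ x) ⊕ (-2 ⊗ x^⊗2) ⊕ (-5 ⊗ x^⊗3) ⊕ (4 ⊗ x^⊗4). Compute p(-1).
p(-1) = -8

A tropical monomial a ⊗ x^⊗i evaluates to a + i · x. Evaluating each term at x = -1:
  Term 0 contributes 7 + 0 · -1 = 7
  Term 1 contributes 5 + 1 · -1 = 4
  Term 2 contributes -2 + 2 · -1 = -4
  Term 3 contributes -5 + 3 · -1 = -8
  Term 4 contributes 4 + 4 · -1 = 0
p(-1) = ⊕ of these = min[7, 4, -4, -8, 0] = -8.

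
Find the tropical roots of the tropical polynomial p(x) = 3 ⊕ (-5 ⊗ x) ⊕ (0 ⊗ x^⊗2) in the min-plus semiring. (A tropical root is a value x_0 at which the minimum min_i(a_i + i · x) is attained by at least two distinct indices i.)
Roots: {-5, 8}

Each tropical root is a break point of the lower envelope of the lines y = a_i + i · x (there are 3 lines, with slopes 0, 1, ..., 2). Only the lines that attain the minimum somewhere contribute to roots; other lines are dominated. Here the surviving (envelope) indices are i = 2, i = 1, i = 0.
Intersections between consecutive envelope lines give the roots: for adjacent envelope indices i < j the intersection is x = (a_i − a_j) / (j − i). Reading off the sorted break points: {-5, 8}.
Verification: at each break x_0, at least two indices attain the minimum of min_i(a_i + i · x_0).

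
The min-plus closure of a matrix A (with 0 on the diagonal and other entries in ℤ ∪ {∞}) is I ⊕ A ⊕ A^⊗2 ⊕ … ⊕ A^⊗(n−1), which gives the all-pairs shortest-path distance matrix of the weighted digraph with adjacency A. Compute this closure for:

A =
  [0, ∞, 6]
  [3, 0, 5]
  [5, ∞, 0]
Closure =
  [0, ∞, 6]
  [3, 0, 5]
  [5, ∞, 0]

This is the Floyd-Warshall all-pairs shortest-path computation. For each intermediate vertex k = 0, 1, …, 2, update dist[i][j] ← min(dist[i][j], dist[i][k] + dist[k][j]). The final matrix gives, for each (i, j), the minimum total weight of any directed path from i to j (possibly empty when i = j).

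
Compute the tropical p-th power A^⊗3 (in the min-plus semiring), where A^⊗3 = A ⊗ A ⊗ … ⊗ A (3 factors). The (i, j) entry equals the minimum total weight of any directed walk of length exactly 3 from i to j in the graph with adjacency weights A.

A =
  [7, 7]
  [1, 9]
A^⊗3 =
  [15, 15]
  [9, 15]

Each entry (A^⊗3)_ij equals the minimum over all length-3 walks i = v_0 → v_1 → … → v_3 = j of Σ_t A[v_t][v_{t+1}]. For example, for (i, j) = (0, 1) we minimise over 4 possible intermediate vertex sequences; the minimum is 15, attained along the walk 0 → 1 → 0 → 1.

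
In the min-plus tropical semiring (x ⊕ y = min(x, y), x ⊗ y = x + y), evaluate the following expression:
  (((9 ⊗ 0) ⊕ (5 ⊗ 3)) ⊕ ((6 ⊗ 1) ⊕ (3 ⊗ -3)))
(((9 ⊗ 0) ⊕ (5 ⊗ 3)) ⊕ ((6 ⊗ 1) ⊕ (3 ⊗ -3))) = 0

Expand innermost to outermost. Recall ⊕ takes the minimum of its arguments and ⊗ takes their sum. Working out the expression (((9 ⊗ 0) ⊕ (5 ⊗ 3)) ⊕ ((6 ⊗ 1) ⊕ (3 ⊗ -3))) gives 0.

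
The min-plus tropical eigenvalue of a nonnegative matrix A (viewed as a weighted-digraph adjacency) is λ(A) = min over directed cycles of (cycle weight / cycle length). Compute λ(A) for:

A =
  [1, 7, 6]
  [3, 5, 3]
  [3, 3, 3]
λ(A) = 1

Enumerate directed cycles and compute their means (weight / length). Sample:
  cycle 0 → 0: weight = 1, length = 1, mean = 1/1 ≈ 1.000
  cycle 1 → 1: weight = 5, length = 1, mean = 5/1 ≈ 5.000
  cycle 2 → 2: weight = 3, length = 1, mean = 3/1 ≈ 3.000
  cycle 0 → 1 → 0: weight = 10, length = 2, mean = 10/2 ≈ 5.000
  cycle 0 → 2 → 0: weight = 9, length = 2, mean = 9/2 ≈ 4.500
  cycle 1 → 0 → 1: weight = 10, length = 2, mean = 10/2 ≈ 5.000
Minimum mean = 1.000, attained e.g. along the cycle 0 → 0 with weight 1 and length 1. So λ(A) = 1/1 = 1.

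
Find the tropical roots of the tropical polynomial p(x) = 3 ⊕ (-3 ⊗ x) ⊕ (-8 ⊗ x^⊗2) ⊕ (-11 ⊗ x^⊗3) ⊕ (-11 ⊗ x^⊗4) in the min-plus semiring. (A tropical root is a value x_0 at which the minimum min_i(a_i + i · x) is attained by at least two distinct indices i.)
Roots: {0, 3, 5, 6}

Each tropical root is a break point of the lower envelope of the lines y = a_i + i · x (there are 5 lines, with slopes 0, 1, ..., 4). Only the lines that attain the minimum somewhere contribute to roots; other lines are dominated. Here the surviving (envelope) indices are i = 4, i = 3, i = 2, i = 1, i = 0.
Intersections between consecutive envelope lines give the roots: for adjacent envelope indices i < j the intersection is x = (a_i − a_j) / (j − i). Reading off the sorted break points: {0, 3, 5, 6}.
Verification: at each break x_0, at least two indices attain the minimum of min_i(a_i + i · x_0).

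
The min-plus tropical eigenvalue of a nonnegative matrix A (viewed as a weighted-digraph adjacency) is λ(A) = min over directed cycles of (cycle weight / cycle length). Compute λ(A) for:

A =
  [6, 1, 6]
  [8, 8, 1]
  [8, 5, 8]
λ(A) = 3

Enumerate directed cycles and compute their means (weight / length). Sample:
  cycle 0 → 0: weight = 6, length = 1, mean = 6/1 ≈ 6.000
  cycle 1 → 1: weight = 8, length = 1, mean = 8/1 ≈ 8.000
  cycle 2 → 2: weight = 8, length = 1, mean = 8/1 ≈ 8.000
  cycle 0 → 1 → 0: weight = 9, length = 2, mean = 9/2 ≈ 4.500
  cycle 0 → 2 → 0: weight = 14, length = 2, mean = 14/2 ≈ 7.000
  cycle 1 → 0 → 1: weight = 9, length = 2, mean = 9/2 ≈ 4.500
Minimum mean = 3.000, attained e.g. along the cycle 1 → 2 → 1 with weight 6 and length 2. So λ(A) = 6/2 = 3.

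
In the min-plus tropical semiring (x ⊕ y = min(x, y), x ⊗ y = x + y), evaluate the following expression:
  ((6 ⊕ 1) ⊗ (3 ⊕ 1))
((6 ⊕ 1) ⊗ (3 ⊕ 1)) = 2

Expand innermost to outermost. Recall ⊕ takes the minimum of its arguments and ⊗ takes their sum. Working out the expression ((6 ⊕ 1) ⊗ (3 ⊕ 1)) gives 2.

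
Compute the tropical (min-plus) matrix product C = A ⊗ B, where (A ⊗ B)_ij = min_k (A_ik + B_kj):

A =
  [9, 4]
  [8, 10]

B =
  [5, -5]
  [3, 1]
A ⊗ B =
  [7, 4]
  [13, 3]

Apply the min-plus product entry-by-entry:
  C[0][0] = min over k of (A[0][0] + B[0][0] = 9 + 5 = 14, A[0][1] + B[1][0] = 4 + 3 = 7) = 7 (attained at k = 1)
  C[0][1] = min over k of (A[0][0] + B[0][1] = 9 + -5 = 4, A[0][1] + B[1][1] = 4 + 1 = 5) = 4 (attained at k = 0)
  C[1][0] = min over k of (A[1][0] + B[0][0] = 8 + 5 = 13, A[1][1] + B[1][0] = 10 + 3 = 13) = 13 (attained at k = 0)
  C[1][1] = min over k of (A[1][0] + B[0][1] = 8 + -5 = 3, A[1][1] + B[1][1] = 10 + 1 = 11) = 3 (attained at k = 0)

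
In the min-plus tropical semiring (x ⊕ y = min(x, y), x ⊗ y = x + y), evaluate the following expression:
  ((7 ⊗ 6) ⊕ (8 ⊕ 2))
((7 ⊗ 6) ⊕ (8 ⊕ 2)) = 2

Expand innermost to outermost. Recall ⊕ takes the minimum of its arguments and ⊗ takes their sum. Working out the expression ((7 ⊗ 6) ⊕ (8 ⊕ 2)) gives 2.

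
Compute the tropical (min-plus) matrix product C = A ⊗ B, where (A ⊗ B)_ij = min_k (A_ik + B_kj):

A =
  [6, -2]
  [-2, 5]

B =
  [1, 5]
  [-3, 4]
A ⊗ B =
  [-5, 2]
  [-1, 3]

Apply the min-plus product entry-by-entry:
  C[0][0] = min over k of (A[0][0] + B[0][0] = 6 + 1 = 7, A[0][1] + B[1][0] = -2 + -3 = -5) = -5 (attained at k = 1)
  C[0][1] = min over k of (A[0][0] + B[0][1] = 6 + 5 = 11, A[0][1] + B[1][1] = -2 + 4 = 2) = 2 (attained at k = 1)
  C[1][0] = min over k of (A[1][0] + B[0][0] = -2 + 1 = -1, A[1][1] + B[1][0] = 5 + -3 = 2) = -1 (attained at k = 0)
  C[1][1] = min over k of (A[1][0] + B[0][1] = -2 + 5 = 3, A[1][1] + B[1][1] = 5 + 4 = 9) = 3 (attained at k = 0)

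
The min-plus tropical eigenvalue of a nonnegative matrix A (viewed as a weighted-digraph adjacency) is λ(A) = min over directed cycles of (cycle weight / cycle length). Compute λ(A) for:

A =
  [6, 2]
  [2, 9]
λ(A) = 2

Enumerate directed cycles and compute their means (weight / length). Sample:
  cycle 0 → 0: weight = 6, length = 1, mean = 6/1 ≈ 6.000
  cycle 1 → 1: weight = 9, length = 1, mean = 9/1 ≈ 9.000
  cycle 0 → 1 → 0: weight = 4, length = 2, mean = 4/2 ≈ 2.000
  cycle 1 → 0 → 1: weight = 4, length = 2, mean = 4/2 ≈ 2.000
Minimum mean = 2.000, attained e.g. along the cycle 0 → 1 → 0 with weight 4 and length 2. So λ(A) = 4/2 = 2.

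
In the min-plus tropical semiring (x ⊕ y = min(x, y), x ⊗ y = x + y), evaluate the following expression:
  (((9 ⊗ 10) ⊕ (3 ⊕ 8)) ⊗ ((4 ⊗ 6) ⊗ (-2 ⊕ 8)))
(((9 ⊗ 10) ⊕ (3 ⊕ 8)) ⊗ ((4 ⊗ 6) ⊗ (-2 ⊕ 8))) = 11

Expand innermost to outermost. Recall ⊕ takes the minimum of its arguments and ⊗ takes their sum. Working out the expression (((9 ⊗ 10) ⊕ (3 ⊕ 8)) ⊗ ((4 ⊗ 6) ⊗ (-2 ⊕ 8))) gives 11.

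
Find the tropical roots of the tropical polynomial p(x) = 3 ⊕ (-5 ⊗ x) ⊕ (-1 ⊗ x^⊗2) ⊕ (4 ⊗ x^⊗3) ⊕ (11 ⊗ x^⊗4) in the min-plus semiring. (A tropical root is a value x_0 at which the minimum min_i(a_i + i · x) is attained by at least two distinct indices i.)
Roots: {-7, -5, -4, 8}

Each tropical root is a break point of the lower envelope of the lines y = a_i + i · x (there are 5 lines, with slopes 0, 1, ..., 4). Only the lines that attain the minimum somewhere contribute to roots; other lines are dominated. Here the surviving (envelope) indices are i = 4, i = 3, i = 2, i = 1, i = 0.
Intersections between consecutive envelope lines give the roots: for adjacent envelope indices i < j the intersection is x = (a_i − a_j) / (j − i). Reading off the sorted break points: {-7, -5, -4, 8}.
Verification: at each break x_0, at least two indices attain the minimum of min_i(a_i + i · x_0).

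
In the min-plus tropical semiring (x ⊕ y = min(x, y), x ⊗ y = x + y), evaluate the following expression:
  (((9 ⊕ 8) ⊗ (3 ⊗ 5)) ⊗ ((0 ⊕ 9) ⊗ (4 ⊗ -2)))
(((9 ⊕ 8) ⊗ (3 ⊗ 5)) ⊗ ((0 ⊕ 9) ⊗ (4 ⊗ -2))) = 18

Expand innermost to outermost. Recall ⊕ takes the minimum of its arguments and ⊗ takes their sum. Working out the expression (((9 ⊕ 8) ⊗ (3 ⊗ 5)) ⊗ ((0 ⊕ 9) ⊗ (4 ⊗ -2))) gives 18.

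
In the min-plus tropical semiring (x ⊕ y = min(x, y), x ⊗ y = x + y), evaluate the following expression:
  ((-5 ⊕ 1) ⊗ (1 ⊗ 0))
((-5 ⊕ 1) ⊗ (1 ⊗ 0)) = -4

Expand innermost to outermost. Recall ⊕ takes the minimum of its arguments and ⊗ takes their sum. Working out the expression ((-5 ⊕ 1) ⊗ (1 ⊗ 0)) gives -4.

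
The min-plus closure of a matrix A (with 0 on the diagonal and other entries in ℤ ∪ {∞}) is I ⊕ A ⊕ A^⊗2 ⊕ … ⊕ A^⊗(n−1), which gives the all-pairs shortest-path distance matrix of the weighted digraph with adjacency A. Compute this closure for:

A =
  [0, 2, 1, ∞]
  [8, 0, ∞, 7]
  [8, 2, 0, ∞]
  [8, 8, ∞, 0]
Closure =
  [0, 2, 1, 9]
  [8, 0, 9, 7]
  [8, 2, 0, 9]
  [8, 8, 9, 0]

This is the Floyd-Warshall all-pairs shortest-path computation. For each intermediate vertex k = 0, 1, …, 3, update dist[i][j] ← min(dist[i][j], dist[i][k] + dist[k][j]). The final matrix gives, for each (i, j), the minimum total weight of any directed path from i to j (possibly empty when i = j).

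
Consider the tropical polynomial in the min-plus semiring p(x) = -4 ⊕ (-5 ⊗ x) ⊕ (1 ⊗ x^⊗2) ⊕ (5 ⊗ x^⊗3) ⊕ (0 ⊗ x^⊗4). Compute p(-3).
p(-3) = -12

A tropical monomial a ⊗ x^⊗i evaluates to a + i · x. Evaluating each term at x = -3:
  Term 0 contributes -4 + 0 · -3 = -4
  Term 1 contributes -5 + 1 · -3 = -8
  Term 2 contributes 1 + 2 · -3 = -5
  Term 3 contributes 5 + 3 · -3 = -4
  Term 4 contributes 0 + 4 · -3 = -12
p(-3) = ⊕ of these = min[-4, -8, -5, -4, -12] = -12.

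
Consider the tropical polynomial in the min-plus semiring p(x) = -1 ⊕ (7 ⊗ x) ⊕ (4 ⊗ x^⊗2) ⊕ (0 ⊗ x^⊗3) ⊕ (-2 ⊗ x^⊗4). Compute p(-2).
p(-2) = -10

A tropical monomial a ⊗ x^⊗i evaluates to a + i · x. Evaluating each term at x = -2:
  Term 0 contributes -1 + 0 · -2 = -1
  Term 1 contributes 7 + 1 · -2 = 5
  Term 2 contributes 4 + 2 · -2 = 0
  Term 3 contributes 0 + 3 · -2 = -6
  Term 4 contributes -2 + 4 · -2 = -10
p(-2) = ⊕ of these = min[-1, 5, 0, -6, -10] = -10.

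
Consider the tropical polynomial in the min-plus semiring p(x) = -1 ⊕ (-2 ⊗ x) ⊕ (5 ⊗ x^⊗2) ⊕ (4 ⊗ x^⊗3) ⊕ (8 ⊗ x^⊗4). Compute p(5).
p(5) = -1

A tropical monomial a ⊗ x^⊗i evaluates to a + i · x. Evaluating each term at x = 5:
  Term 0 contributes -1 + 0 · 5 = -1
  Term 1 contributes -2 + 1 · 5 = 3
  Term 2 contributes 5 + 2 · 5 = 15
  Term 3 contributes 4 + 3 · 5 = 19
  Term 4 contributes 8 + 4 · 5 = 28
p(5) = ⊕ of these = min[-1, 3, 15, 19, 28] = -1.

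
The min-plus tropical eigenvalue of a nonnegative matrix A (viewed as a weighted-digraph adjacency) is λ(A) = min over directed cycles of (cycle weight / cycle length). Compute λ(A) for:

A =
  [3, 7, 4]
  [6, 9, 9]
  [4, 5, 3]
λ(A) = 3

Enumerate directed cycles and compute their means (weight / length). Sample:
  cycle 0 → 0: weight = 3, length = 1, mean = 3/1 ≈ 3.000
  cycle 1 → 1: weight = 9, length = 1, mean = 9/1 ≈ 9.000
  cycle 2 → 2: weight = 3, length = 1, mean = 3/1 ≈ 3.000
  cycle 0 → 1 → 0: weight = 13, length = 2, mean = 13/2 ≈ 6.500
  cycle 0 → 2 → 0: weight = 8, length = 2, mean = 8/2 ≈ 4.000
  cycle 1 → 0 → 1: weight = 13, length = 2, mean = 13/2 ≈ 6.500
Minimum mean = 3.000, attained e.g. along the cycle 0 → 0 with weight 3 and length 1. So λ(A) = 3/1 = 3.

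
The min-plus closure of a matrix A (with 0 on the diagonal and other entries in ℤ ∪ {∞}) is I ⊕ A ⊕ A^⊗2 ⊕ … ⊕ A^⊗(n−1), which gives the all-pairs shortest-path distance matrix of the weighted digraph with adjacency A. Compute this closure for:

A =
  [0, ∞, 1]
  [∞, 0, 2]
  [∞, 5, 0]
Closure =
  [0, 6, 1]
  [∞, 0, 2]
  [∞, 5, 0]

This is the Floyd-Warshall all-pairs shortest-path computation. For each intermediate vertex k = 0, 1, …, 2, update dist[i][j] ← min(dist[i][j], dist[i][k] + dist[k][j]). The final matrix gives, for each (i, j), the minimum total weight of any directed path from i to j (possibly empty when i = j).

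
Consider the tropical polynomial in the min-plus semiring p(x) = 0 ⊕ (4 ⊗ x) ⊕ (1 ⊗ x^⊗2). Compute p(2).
p(2) = 0

A tropical monomial a ⊗ x^⊗i evaluates to a + i · x. Evaluating each term at x = 2:
  Term 0 contributes 0 + 0 · 2 = 0
  Term 1 contributes 4 + 1 · 2 = 6
  Term 2 contributes 1 + 2 · 2 = 5
p(2) = ⊕ of these = min[0, 6, 5] = 0.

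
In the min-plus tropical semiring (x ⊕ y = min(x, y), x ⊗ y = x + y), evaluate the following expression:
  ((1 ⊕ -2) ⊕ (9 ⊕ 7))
((1 ⊕ -2) ⊕ (9 ⊕ 7)) = -2

Expand innermost to outermost. Recall ⊕ takes the minimum of its arguments and ⊗ takes their sum. Working out the expression ((1 ⊕ -2) ⊕ (9 ⊕ 7)) gives -2.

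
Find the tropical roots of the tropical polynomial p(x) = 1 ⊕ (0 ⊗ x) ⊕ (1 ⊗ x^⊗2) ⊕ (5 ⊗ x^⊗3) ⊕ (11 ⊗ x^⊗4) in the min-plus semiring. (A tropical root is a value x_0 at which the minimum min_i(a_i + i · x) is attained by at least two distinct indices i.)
Roots: {-6, -4, -1, 1}

Each tropical root is a break point of the lower envelope of the lines y = a_i + i · x (there are 5 lines, with slopes 0, 1, ..., 4). Only the lines that attain the minimum somewhere contribute to roots; other lines are dominated. Here the surviving (envelope) indices are i = 4, i = 3, i = 2, i = 1, i = 0.
Intersections between consecutive envelope lines give the roots: for adjacent envelope indices i < j the intersection is x = (a_i − a_j) / (j − i). Reading off the sorted break points: {-6, -4, -1, 1}.
Verification: at each break x_0, at least two indices attain the minimum of min_i(a_i + i · x_0).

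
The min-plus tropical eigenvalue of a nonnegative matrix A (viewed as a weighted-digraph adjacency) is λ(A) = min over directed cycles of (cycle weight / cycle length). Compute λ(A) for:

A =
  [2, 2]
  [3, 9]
λ(A) = 2

Enumerate directed cycles and compute their means (weight / length). Sample:
  cycle 0 → 0: weight = 2, length = 1, mean = 2/1 ≈ 2.000
  cycle 1 → 1: weight = 9, length = 1, mean = 9/1 ≈ 9.000
  cycle 0 → 1 → 0: weight = 5, length = 2, mean = 5/2 ≈ 2.500
  cycle 1 → 0 → 1: weight = 5, length = 2, mean = 5/2 ≈ 2.500
Minimum mean = 2.000, attained e.g. along the cycle 0 → 0 with weight 2 and length 1. So λ(A) = 2/1 = 2.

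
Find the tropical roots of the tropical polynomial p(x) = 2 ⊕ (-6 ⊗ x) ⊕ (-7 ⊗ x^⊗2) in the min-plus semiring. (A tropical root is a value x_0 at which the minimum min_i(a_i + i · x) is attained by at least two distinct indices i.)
Roots: {1, 8}

Each tropical root is a break point of the lower envelope of the lines y = a_i + i · x (there are 3 lines, with slopes 0, 1, ..., 2). Only the lines that attain the minimum somewhere contribute to roots; other lines are dominated. Here the surviving (envelope) indices are i = 2, i = 1, i = 0.
Intersections between consecutive envelope lines give the roots: for adjacent envelope indices i < j the intersection is x = (a_i − a_j) / (j − i). Reading off the sorted break points: {1, 8}.
Verification: at each break x_0, at least two indices attain the minimum of min_i(a_i + i · x_0).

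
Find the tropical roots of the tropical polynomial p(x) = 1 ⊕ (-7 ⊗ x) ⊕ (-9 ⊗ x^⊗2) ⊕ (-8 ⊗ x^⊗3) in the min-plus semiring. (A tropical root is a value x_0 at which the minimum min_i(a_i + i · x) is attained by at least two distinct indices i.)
Roots: {-1, 2, 8}

Each tropical root is a break point of the lower envelope of the lines y = a_i + i · x (there are 4 lines, with slopes 0, 1, ..., 3). Only the lines that attain the minimum somewhere contribute to roots; other lines are dominated. Here the surviving (envelope) indices are i = 3, i = 2, i = 1, i = 0.
Intersections between consecutive envelope lines give the roots: for adjacent envelope indices i < j the intersection is x = (a_i − a_j) / (j − i). Reading off the sorted break points: {-1, 2, 8}.
Verification: at each break x_0, at least two indices attain the minimum of min_i(a_i + i · x_0).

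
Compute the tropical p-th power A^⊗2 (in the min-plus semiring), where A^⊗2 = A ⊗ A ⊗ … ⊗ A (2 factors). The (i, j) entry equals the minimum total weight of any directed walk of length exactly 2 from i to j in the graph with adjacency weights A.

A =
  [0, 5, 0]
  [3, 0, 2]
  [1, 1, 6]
A^⊗2 =
  [0, 1, 0]
  [3, 0, 2]
  [1, 1, 1]

Each entry (A^⊗2)_ij equals the minimum over all length-2 walks i = v_0 → v_1 → … → v_2 = j of Σ_t A[v_t][v_{t+1}]. For example, for (i, j) = (0, 2) we minimise over 3 possible intermediate vertex sequences; the minimum is 0, attained along the walk 0 → 0 → 2.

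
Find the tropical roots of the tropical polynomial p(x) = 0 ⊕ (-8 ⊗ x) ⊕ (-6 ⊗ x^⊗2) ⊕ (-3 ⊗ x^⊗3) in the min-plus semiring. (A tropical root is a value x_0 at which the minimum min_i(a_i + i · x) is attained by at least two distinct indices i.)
Roots: {-3, -2, 8}

Each tropical root is a break point of the lower envelope of the lines y = a_i + i · x (there are 4 lines, with slopes 0, 1, ..., 3). Only the lines that attain the minimum somewhere contribute to roots; other lines are dominated. Here the surviving (envelope) indices are i = 3, i = 2, i = 1, i = 0.
Intersections between consecutive envelope lines give the roots: for adjacent envelope indices i < j the intersection is x = (a_i − a_j) / (j − i). Reading off the sorted break points: {-3, -2, 8}.
Verification: at each break x_0, at least two indices attain the minimum of min_i(a_i + i · x_0).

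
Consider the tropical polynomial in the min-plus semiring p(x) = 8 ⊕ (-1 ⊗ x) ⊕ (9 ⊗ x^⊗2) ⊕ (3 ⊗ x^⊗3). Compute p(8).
p(8) = 7

A tropical monomial a ⊗ x^⊗i evaluates to a + i · x. Evaluating each term at x = 8:
  Term 0 contributes 8 + 0 · 8 = 8
  Term 1 contributes -1 + 1 · 8 = 7
  Term 2 contributes 9 + 2 · 8 = 25
  Term 3 contributes 3 + 3 · 8 = 27
p(8) = ⊕ of these = min[8, 7, 25, 27] = 7.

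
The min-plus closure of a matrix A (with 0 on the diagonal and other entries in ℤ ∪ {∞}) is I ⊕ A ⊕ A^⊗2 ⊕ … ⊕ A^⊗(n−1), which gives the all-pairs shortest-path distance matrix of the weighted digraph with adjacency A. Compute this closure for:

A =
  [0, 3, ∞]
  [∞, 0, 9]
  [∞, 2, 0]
Closure =
  [0, 3, 12]
  [∞, 0, 9]
  [∞, 2, 0]

This is the Floyd-Warshall all-pairs shortest-path computation. For each intermediate vertex k = 0, 1, …, 2, update dist[i][j] ← min(dist[i][j], dist[i][k] + dist[k][j]). The final matrix gives, for each (i, j), the minimum total weight of any directed path from i to j (possibly empty when i = j).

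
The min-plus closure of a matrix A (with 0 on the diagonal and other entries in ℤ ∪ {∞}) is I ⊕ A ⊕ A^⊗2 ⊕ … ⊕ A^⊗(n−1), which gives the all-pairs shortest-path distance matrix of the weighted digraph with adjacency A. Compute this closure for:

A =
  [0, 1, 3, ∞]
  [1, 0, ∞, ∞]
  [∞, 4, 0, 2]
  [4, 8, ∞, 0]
Closure =
  [0, 1, 3, 5]
  [1, 0, 4, 6]
  [5, 4, 0, 2]
  [4, 5, 7, 0]

This is the Floyd-Warshall all-pairs shortest-path computation. For each intermediate vertex k = 0, 1, …, 3, update dist[i][j] ← min(dist[i][j], dist[i][k] + dist[k][j]). The final matrix gives, for each (i, j), the minimum total weight of any directed path from i to j (possibly empty when i = j).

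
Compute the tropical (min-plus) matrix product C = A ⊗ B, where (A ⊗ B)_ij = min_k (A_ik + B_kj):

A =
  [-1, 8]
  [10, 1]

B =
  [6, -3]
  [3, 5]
A ⊗ B =
  [5, -4]
  [4, 6]

Apply the min-plus product entry-by-entry:
  C[0][0] = min over k of (A[0][0] + B[0][0] = -1 + 6 = 5, A[0][1] + B[1][0] = 8 + 3 = 11) = 5 (attained at k = 0)
  C[0][1] = min over k of (A[0][0] + B[0][1] = -1 + -3 = -4, A[0][1] + B[1][1] = 8 + 5 = 13) = -4 (attained at k = 0)
  C[1][0] = min over k of (A[1][0] + B[0][0] = 10 + 6 = 16, A[1][1] + B[1][0] = 1 + 3 = 4) = 4 (attained at k = 1)
  C[1][1] = min over k of (A[1][0] + B[0][1] = 10 + -3 = 7, A[1][1] + B[1][1] = 1 + 5 = 6) = 6 (attained at k = 1)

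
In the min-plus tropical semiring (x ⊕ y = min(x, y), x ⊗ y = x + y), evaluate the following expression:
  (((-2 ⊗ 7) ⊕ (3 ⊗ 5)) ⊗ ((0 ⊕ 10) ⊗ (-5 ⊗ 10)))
(((-2 ⊗ 7) ⊕ (3 ⊗ 5)) ⊗ ((0 ⊕ 10) ⊗ (-5 ⊗ 10))) = 10

Expand innermost to outermost. Recall ⊕ takes the minimum of its arguments and ⊗ takes their sum. Working out the expression (((-2 ⊗ 7) ⊕ (3 ⊗ 5)) ⊗ ((0 ⊕ 10) ⊗ (-5 ⊗ 10))) gives 10.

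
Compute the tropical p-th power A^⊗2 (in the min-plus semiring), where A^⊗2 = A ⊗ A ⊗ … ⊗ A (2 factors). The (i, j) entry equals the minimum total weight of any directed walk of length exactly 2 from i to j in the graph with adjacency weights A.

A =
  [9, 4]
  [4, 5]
A^⊗2 =
  [8, 9]
  [9, 8]

Each entry (A^⊗2)_ij equals the minimum over all length-2 walks i = v_0 → v_1 → … → v_2 = j of Σ_t A[v_t][v_{t+1}]. For example, for (i, j) = (0, 1) we minimise over 2 possible intermediate vertex sequences; the minimum is 9, attained along the walk 0 → 1 → 1.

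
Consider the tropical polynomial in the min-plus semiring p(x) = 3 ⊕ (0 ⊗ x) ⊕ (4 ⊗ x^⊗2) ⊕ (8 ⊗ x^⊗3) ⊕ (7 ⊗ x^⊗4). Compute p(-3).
p(-3) = -5

A tropical monomial a ⊗ x^⊗i evaluates to a + i · x. Evaluating each term at x = -3:
  Term 0 contributes 3 + 0 · -3 = 3
  Term 1 contributes 0 + 1 · -3 = -3
  Term 2 contributes 4 + 2 · -3 = -2
  Term 3 contributes 8 + 3 · -3 = -1
  Term 4 contributes 7 + 4 · -3 = -5
p(-3) = ⊕ of these = min[3, -3, -2, -1, -5] = -5.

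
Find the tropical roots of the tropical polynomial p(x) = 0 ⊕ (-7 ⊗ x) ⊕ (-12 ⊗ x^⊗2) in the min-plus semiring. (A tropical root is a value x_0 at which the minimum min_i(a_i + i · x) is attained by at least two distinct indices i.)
Roots: {5, 7}

Each tropical root is a break point of the lower envelope of the lines y = a_i + i · x (there are 3 lines, with slopes 0, 1, ..., 2). Only the lines that attain the minimum somewhere contribute to roots; other lines are dominated. Here the surviving (envelope) indices are i = 2, i = 1, i = 0.
Intersections between consecutive envelope lines give the roots: for adjacent envelope indices i < j the intersection is x = (a_i − a_j) / (j − i). Reading off the sorted break points: {5, 7}.
Verification: at each break x_0, at least two indices attain the minimum of min_i(a_i + i · x_0).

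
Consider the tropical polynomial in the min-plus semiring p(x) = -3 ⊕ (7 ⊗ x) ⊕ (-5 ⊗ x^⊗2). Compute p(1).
p(1) = -3

A tropical monomial a ⊗ x^⊗i evaluates to a + i · x. Evaluating each term at x = 1:
  Term 0 contributes -3 + 0 · 1 = -3
  Term 1 contributes 7 + 1 · 1 = 8
  Term 2 contributes -5 + 2 · 1 = -3
p(1) = ⊕ of these = min[-3, 8, -3] = -3.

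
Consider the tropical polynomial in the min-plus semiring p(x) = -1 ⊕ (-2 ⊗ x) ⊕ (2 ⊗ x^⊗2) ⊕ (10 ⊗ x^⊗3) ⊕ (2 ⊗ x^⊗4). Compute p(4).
p(4) = -1

A tropical monomial a ⊗ x^⊗i evaluates to a + i · x. Evaluating each term at x = 4:
  Term 0 contributes -1 + 0 · 4 = -1
  Term 1 contributes -2 + 1 · 4 = 2
  Term 2 contributes 2 + 2 · 4 = 10
  Term 3 contributes 10 + 3 · 4 = 22
  Term 4 contributes 2 + 4 · 4 = 18
p(4) = ⊕ of these = min[-1, 2, 10, 22, 18] = -1.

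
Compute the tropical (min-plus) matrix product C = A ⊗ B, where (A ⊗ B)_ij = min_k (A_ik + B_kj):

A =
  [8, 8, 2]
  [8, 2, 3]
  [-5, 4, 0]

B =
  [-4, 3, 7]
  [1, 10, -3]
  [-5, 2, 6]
A ⊗ B =
  [-3, 4, 5]
  [-2, 5, -1]
  [-9, -2, 1]

Apply the min-plus product entry-by-entry:
  C[0][0] = min over k of (A[0][0] + B[0][0] = 8 + -4 = 4, A[0][1] + B[1][0] = 8 + 1 = 9, A[0][2] + B[2][0] = 2 + -5 = -3) = -3 (attained at k = 2)
  C[0][1] = min over k of (A[0][0] + B[0][1] = 8 + 3 = 11, A[0][1] + B[1][1] = 8 + 10 = 18, A[0][2] + B[2][1] = 2 + 2 = 4) = 4 (attained at k = 2)
  C[0][2] = min over k of (A[0][0] + B[0][2] = 8 + 7 = 15, A[0][1] + B[1][2] = 8 + -3 = 5, A[0][2] + B[2][2] = 2 + 6 = 8) = 5 (attained at k = 1)
  C[1][0] = min over k of (A[1][0] + B[0][0] = 8 + -4 = 4, A[1][1] + B[1][0] = 2 + 1 = 3, A[1][2] + B[2][0] = 3 + -5 = -2) = -2 (attained at k = 2)
  C[1][1] = min over k of (A[1][0] + B[0][1] = 8 + 3 = 11, A[1][1] + B[1][1] = 2 + 10 = 12, A[1][2] + B[2][1] = 3 + 2 = 5) = 5 (attained at k = 2)
  C[1][2] = min over k of (A[1][0] + B[0][2] = 8 + 7 = 15, A[1][1] + B[1][2] = 2 + -3 = -1, A[1][2] + B[2][2] = 3 + 6 = 9) = -1 (attained at k = 1)
  C[2][0] = min over k of (A[2][0] + B[0][0] = -5 + -4 = -9, A[2][1] + B[1][0] = 4 + 1 = 5, A[2][2] + B[2][0] = 0 + -5 = -5) = -9 (attained at k = 0)
  C[2][1] = min over k of (A[2][0] + B[0][1] = -5 + 3 = -2, A[2][1] + B[1][1] = 4 + 10 = 14, A[2][2] + B[2][1] = 0 + 2 = 2) = -2 (attained at k = 0)
  C[2][2] = min over k of (A[2][0] + B[0][2] = -5 + 7 = 2, A[2][1] + B[1][2] = 4 + -3 = 1, A[2][2] + B[2][2] = 0 + 6 = 6) = 1 (attained at k = 1)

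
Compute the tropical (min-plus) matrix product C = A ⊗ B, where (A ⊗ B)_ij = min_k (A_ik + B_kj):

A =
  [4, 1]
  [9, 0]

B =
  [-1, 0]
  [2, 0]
A ⊗ B =
  [3, 1]
  [2, 0]

Apply the min-plus product entry-by-entry:
  C[0][0] = min over k of (A[0][0] + B[0][0] = 4 + -1 = 3, A[0][1] + B[1][0] = 1 + 2 = 3) = 3 (attained at k = 0)
  C[0][1] = min over k of (A[0][0] + B[0][1] = 4 + 0 = 4, A[0][1] + B[1][1] = 1 + 0 = 1) = 1 (attained at k = 1)
  C[1][0] = min over k of (A[1][0] + B[0][0] = 9 + -1 = 8, A[1][1] + B[1][0] = 0 + 2 = 2) = 2 (attained at k = 1)
  C[1][1] = min over k of (A[1][0] + B[0][1] = 9 + 0 = 9, A[1][1] + B[1][1] = 0 + 0 = 0) = 0 (attained at k = 1)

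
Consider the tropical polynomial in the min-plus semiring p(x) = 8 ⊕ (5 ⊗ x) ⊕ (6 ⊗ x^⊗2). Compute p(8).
p(8) = 8

A tropical monomial a ⊗ x^⊗i evaluates to a + i · x. Evaluating each term at x = 8:
  Term 0 contributes 8 + 0 · 8 = 8
  Term 1 contributes 5 + 1 · 8 = 13
  Term 2 contributes 6 + 2 · 8 = 22
p(8) = ⊕ of these = min[8, 13, 22] = 8.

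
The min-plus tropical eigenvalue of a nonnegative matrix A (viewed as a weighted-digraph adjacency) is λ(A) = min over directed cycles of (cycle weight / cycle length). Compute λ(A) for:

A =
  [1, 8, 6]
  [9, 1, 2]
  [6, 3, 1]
λ(A) = 1

Enumerate directed cycles and compute their means (weight / length). Sample:
  cycle 0 → 0: weight = 1, length = 1, mean = 1/1 ≈ 1.000
  cycle 1 → 1: weight = 1, length = 1, mean = 1/1 ≈ 1.000
  cycle 2 → 2: weight = 1, length = 1, mean = 1/1 ≈ 1.000
  cycle 0 → 1 → 0: weight = 17, length = 2, mean = 17/2 ≈ 8.500
  cycle 0 → 2 → 0: weight = 12, length = 2, mean = 12/2 ≈ 6.000
  cycle 1 → 0 → 1: weight = 17, length = 2, mean = 17/2 ≈ 8.500
Minimum mean = 1.000, attained e.g. along the cycle 0 → 0 with weight 1 and length 1. So λ(A) = 1/1 = 1.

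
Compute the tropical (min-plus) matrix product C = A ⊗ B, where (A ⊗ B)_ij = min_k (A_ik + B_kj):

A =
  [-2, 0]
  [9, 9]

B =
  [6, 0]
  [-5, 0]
A ⊗ B =
  [-5, -2]
  [4, 9]

Apply the min-plus product entry-by-entry:
  C[0][0] = min over k of (A[0][0] + B[0][0] = -2 + 6 = 4, A[0][1] + B[1][0] = 0 + -5 = -5) = -5 (attained at k = 1)
  C[0][1] = min over k of (A[0][0] + B[0][1] = -2 + 0 = -2, A[0][1] + B[1][1] = 0 + 0 = 0) = -2 (attained at k = 0)
  C[1][0] = min over k of (A[1][0] + B[0][0] = 9 + 6 = 15, A[1][1] + B[1][0] = 9 + -5 = 4) = 4 (attained at k = 1)
  C[1][1] = min over k of (A[1][0] + B[0][1] = 9 + 0 = 9, A[1][1] + B[1][1] = 9 + 0 = 9) = 9 (attained at k = 0)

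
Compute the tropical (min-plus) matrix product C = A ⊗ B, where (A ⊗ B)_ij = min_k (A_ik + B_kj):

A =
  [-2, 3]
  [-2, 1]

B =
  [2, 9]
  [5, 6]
A ⊗ B =
  [0, 7]
  [0, 7]

Apply the min-plus product entry-by-entry:
  C[0][0] = min over k of (A[0][0] + B[0][0] = -2 + 2 = 0, A[0][1] + B[1][0] = 3 + 5 = 8) = 0 (attained at k = 0)
  C[0][1] = min over k of (A[0][0] + B[0][1] = -2 + 9 = 7, A[0][1] + B[1][1] = 3 + 6 = 9) = 7 (attained at k = 0)
  C[1][0] = min over k of (A[1][0] + B[0][0] = -2 + 2 = 0, A[1][1] + B[1][0] = 1 + 5 = 6) = 0 (attained at k = 0)
  C[1][1] = min over k of (A[1][0] + B[0][1] = -2 + 9 = 7, A[1][1] + B[1][1] = 1 + 6 = 7) = 7 (attained at k = 0)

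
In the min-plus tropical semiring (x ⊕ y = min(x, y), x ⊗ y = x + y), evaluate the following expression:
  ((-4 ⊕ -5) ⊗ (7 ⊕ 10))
((-4 ⊕ -5) ⊗ (7 ⊕ 10)) = 2

Expand innermost to outermost. Recall ⊕ takes the minimum of its arguments and ⊗ takes their sum. Working out the expression ((-4 ⊕ -5) ⊗ (7 ⊕ 10)) gives 2.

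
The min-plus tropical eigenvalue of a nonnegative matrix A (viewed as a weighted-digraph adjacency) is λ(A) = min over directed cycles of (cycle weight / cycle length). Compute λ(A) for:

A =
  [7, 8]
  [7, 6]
λ(A) = 6

Enumerate directed cycles and compute their means (weight / length). Sample:
  cycle 0 → 0: weight = 7, length = 1, mean = 7/1 ≈ 7.000
  cycle 1 → 1: weight = 6, length = 1, mean = 6/1 ≈ 6.000
  cycle 0 → 1 → 0: weight = 15, length = 2, mean = 15/2 ≈ 7.500
  cycle 1 → 0 → 1: weight = 15, length = 2, mean = 15/2 ≈ 7.500
Minimum mean = 6.000, attained e.g. along the cycle 1 → 1 with weight 6 and length 1. So λ(A) = 6/1 = 6.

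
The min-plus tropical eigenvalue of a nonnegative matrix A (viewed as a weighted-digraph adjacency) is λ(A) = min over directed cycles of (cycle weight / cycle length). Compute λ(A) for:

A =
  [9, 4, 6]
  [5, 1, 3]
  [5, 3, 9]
λ(A) = 1

Enumerate directed cycles and compute their means (weight / length). Sample:
  cycle 0 → 0: weight = 9, length = 1, mean = 9/1 ≈ 9.000
  cycle 1 → 1: weight = 1, length = 1, mean = 1/1 ≈ 1.000
  cycle 2 → 2: weight = 9, length = 1, mean = 9/1 ≈ 9.000
  cycle 0 → 1 → 0: weight = 9, length = 2, mean = 9/2 ≈ 4.500
  cycle 0 → 2 → 0: weight = 11, length = 2, mean = 11/2 ≈ 5.500
  cycle 1 → 0 → 1: weight = 9, length = 2, mean = 9/2 ≈ 4.500
Minimum mean = 1.000, attained e.g. along the cycle 1 → 1 with weight 1 and length 1. So λ(A) = 1/1 = 1.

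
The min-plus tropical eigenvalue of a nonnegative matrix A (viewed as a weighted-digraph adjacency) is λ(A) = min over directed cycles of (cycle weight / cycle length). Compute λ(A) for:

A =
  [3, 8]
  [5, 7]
λ(A) = 3

Enumerate directed cycles and compute their means (weight / length). Sample:
  cycle 0 → 0: weight = 3, length = 1, mean = 3/1 ≈ 3.000
  cycle 1 → 1: weight = 7, length = 1, mean = 7/1 ≈ 7.000
  cycle 0 → 1 → 0: weight = 13, length = 2, mean = 13/2 ≈ 6.500
  cycle 1 → 0 → 1: weight = 13, length = 2, mean = 13/2 ≈ 6.500
Minimum mean = 3.000, attained e.g. along the cycle 0 → 0 with weight 3 and length 1. So λ(A) = 3/1 = 3.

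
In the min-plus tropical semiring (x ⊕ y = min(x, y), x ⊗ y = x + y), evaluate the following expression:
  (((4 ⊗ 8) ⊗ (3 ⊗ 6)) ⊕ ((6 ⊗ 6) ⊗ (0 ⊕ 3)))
(((4 ⊗ 8) ⊗ (3 ⊗ 6)) ⊕ ((6 ⊗ 6) ⊗ (0 ⊕ 3))) = 12

Expand innermost to outermost. Recall ⊕ takes the minimum of its arguments and ⊗ takes their sum. Working out the expression (((4 ⊗ 8) ⊗ (3 ⊗ 6)) ⊕ ((6 ⊗ 6) ⊗ (0 ⊕ 3))) gives 12.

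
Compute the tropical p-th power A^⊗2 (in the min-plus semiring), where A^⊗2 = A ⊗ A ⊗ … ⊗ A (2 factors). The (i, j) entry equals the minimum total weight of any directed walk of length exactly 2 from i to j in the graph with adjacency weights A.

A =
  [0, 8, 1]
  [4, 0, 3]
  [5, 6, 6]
A^⊗2 =
  [0, 7, 1]
  [4, 0, 3]
  [5, 6, 6]

Each entry (A^⊗2)_ij equals the minimum over all length-2 walks i = v_0 → v_1 → … → v_2 = j of Σ_t A[v_t][v_{t+1}]. For example, for (i, j) = (0, 2) we minimise over 3 possible intermediate vertex sequences; the minimum is 1, attained along the walk 0 → 0 → 2.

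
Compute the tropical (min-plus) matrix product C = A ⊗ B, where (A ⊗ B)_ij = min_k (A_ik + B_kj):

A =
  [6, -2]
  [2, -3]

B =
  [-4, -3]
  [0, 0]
A ⊗ B =
  [-2, -2]
  [-3, -3]

Apply the min-plus product entry-by-entry:
  C[0][0] = min over k of (A[0][0] + B[0][0] = 6 + -4 = 2, A[0][1] + B[1][0] = -2 + 0 = -2) = -2 (attained at k = 1)
  C[0][1] = min over k of (A[0][0] + B[0][1] = 6 + -3 = 3, A[0][1] + B[1][1] = -2 + 0 = -2) = -2 (attained at k = 1)
  C[1][0] = min over k of (A[1][0] + B[0][0] = 2 + -4 = -2, A[1][1] + B[1][0] = -3 + 0 = -3) = -3 (attained at k = 1)
  C[1][1] = min over k of (A[1][0] + B[0][1] = 2 + -3 = -1, A[1][1] + B[1][1] = -3 + 0 = -3) = -3 (attained at k = 1)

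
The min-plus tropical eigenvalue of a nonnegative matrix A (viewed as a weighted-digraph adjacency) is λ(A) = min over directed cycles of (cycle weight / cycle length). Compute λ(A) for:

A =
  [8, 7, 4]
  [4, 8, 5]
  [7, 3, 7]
λ(A) = 11/3

Enumerate directed cycles and compute their means (weight / length). Sample:
  cycle 0 → 0: weight = 8, length = 1, mean = 8/1 ≈ 8.000
  cycle 1 → 1: weight = 8, length = 1, mean = 8/1 ≈ 8.000
  cycle 2 → 2: weight = 7, length = 1, mean = 7/1 ≈ 7.000
  cycle 0 → 1 → 0: weight = 11, length = 2, mean = 11/2 ≈ 5.500
  cycle 0 → 2 → 0: weight = 11, length = 2, mean = 11/2 ≈ 5.500
  cycle 1 → 0 → 1: weight = 11, length = 2, mean = 11/2 ≈ 5.500
Minimum mean = 3.667, attained e.g. along the cycle 0 → 2 → 1 → 0 with weight 11 and length 3. So λ(A) = 11/3 = 11/3.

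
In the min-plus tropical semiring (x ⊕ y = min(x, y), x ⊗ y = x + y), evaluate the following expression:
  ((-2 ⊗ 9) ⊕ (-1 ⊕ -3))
((-2 ⊗ 9) ⊕ (-1 ⊕ -3)) = -3

Expand innermost to outermost. Recall ⊕ takes the minimum of its arguments and ⊗ takes their sum. Working out the expression ((-2 ⊗ 9) ⊕ (-1 ⊕ -3)) gives -3.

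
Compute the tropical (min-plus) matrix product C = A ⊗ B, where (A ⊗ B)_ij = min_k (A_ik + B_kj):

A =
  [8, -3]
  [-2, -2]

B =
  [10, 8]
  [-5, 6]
A ⊗ B =
  [-8, 3]
  [-7, 4]

Apply the min-plus product entry-by-entry:
  C[0][0] = min over k of (A[0][0] + B[0][0] = 8 + 10 = 18, A[0][1] + B[1][0] = -3 + -5 = -8) = -8 (attained at k = 1)
  C[0][1] = min over k of (A[0][0] + B[0][1] = 8 + 8 = 16, A[0][1] + B[1][1] = -3 + 6 = 3) = 3 (attained at k = 1)
  C[1][0] = min over k of (A[1][0] + B[0][0] = -2 + 10 = 8, A[1][1] + B[1][0] = -2 + -5 = -7) = -7 (attained at k = 1)
  C[1][1] = min over k of (A[1][0] + B[0][1] = -2 + 8 = 6, A[1][1] + B[1][1] = -2 + 6 = 4) = 4 (attained at k = 1)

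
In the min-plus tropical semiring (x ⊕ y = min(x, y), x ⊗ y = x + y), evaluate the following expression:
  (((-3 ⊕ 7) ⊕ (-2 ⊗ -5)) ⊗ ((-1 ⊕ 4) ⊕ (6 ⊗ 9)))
(((-3 ⊕ 7) ⊕ (-2 ⊗ -5)) ⊗ ((-1 ⊕ 4) ⊕ (6 ⊗ 9))) = -8

Expand innermost to outermost. Recall ⊕ takes the minimum of its arguments and ⊗ takes their sum. Working out the expression (((-3 ⊕ 7) ⊕ (-2 ⊗ -5)) ⊗ ((-1 ⊕ 4) ⊕ (6 ⊗ 9))) gives -8.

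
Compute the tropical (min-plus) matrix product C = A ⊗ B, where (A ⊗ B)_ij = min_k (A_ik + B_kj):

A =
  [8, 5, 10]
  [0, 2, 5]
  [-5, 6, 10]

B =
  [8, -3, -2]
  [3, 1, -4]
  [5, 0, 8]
A ⊗ B =
  [8, 5, 1]
  [5, -3, -2]
  [3, -8, -7]

Apply the min-plus product entry-by-entry:
  C[0][0] = min over k of (A[0][0] + B[0][0] = 8 + 8 = 16, A[0][1] + B[1][0] = 5 + 3 = 8, A[0][2] + B[2][0] = 10 + 5 = 15) = 8 (attained at k = 1)
  C[0][1] = min over k of (A[0][0] + B[0][1] = 8 + -3 = 5, A[0][1] + B[1][1] = 5 + 1 = 6, A[0][2] + B[2][1] = 10 + 0 = 10) = 5 (attained at k = 0)
  C[0][2] = min over k of (A[0][0] + B[0][2] = 8 + -2 = 6, A[0][1] + B[1][2] = 5 + -4 = 1, A[0][2] + B[2][2] = 10 + 8 = 18) = 1 (attained at k = 1)
  C[1][0] = min over k of (A[1][0] + B[0][0] = 0 + 8 = 8, A[1][1] + B[1][0] = 2 + 3 = 5, A[1][2] + B[2][0] = 5 + 5 = 10) = 5 (attained at k = 1)
  C[1][1] = min over k of (A[1][0] + B[0][1] = 0 + -3 = -3, A[1][1] + B[1][1] = 2 + 1 = 3, A[1][2] + B[2][1] = 5 + 0 = 5) = -3 (attained at k = 0)
  C[1][2] = min over k of (A[1][0] + B[0][2] = 0 + -2 = -2, A[1][1] + B[1][2] = 2 + -4 = -2, A[1][2] + B[2][2] = 5 + 8 = 13) = -2 (attained at k = 0)
  C[2][0] = min over k of (A[2][0] + B[0][0] = -5 + 8 = 3, A[2][1] + B[1][0] = 6 + 3 = 9, A[2][2] + B[2][0] = 10 + 5 = 15) = 3 (attained at k = 0)
  C[2][1] = min over k of (A[2][0] + B[0][1] = -5 + -3 = -8, A[2][1] + B[1][1] = 6 + 1 = 7, A[2][2] + B[2][1] = 10 + 0 = 10) = -8 (attained at k = 0)
  C[2][2] = min over k of (A[2][0] + B[0][2] = -5 + -2 = -7, A[2][1] + B[1][2] = 6 + -4 = 2, A[2][2] + B[2][2] = 10 + 8 = 18) = -7 (attained at k = 0)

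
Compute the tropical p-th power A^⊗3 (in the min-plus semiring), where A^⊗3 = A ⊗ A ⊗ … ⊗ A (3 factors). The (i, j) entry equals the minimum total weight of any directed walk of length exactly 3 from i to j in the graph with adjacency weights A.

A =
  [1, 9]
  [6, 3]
A^⊗3 =
  [3, 11]
  [8, 9]

Each entry (A^⊗3)_ij equals the minimum over all length-3 walks i = v_0 → v_1 → … → v_3 = j of Σ_t A[v_t][v_{t+1}]. For example, for (i, j) = (0, 1) we minimise over 4 possible intermediate vertex sequences; the minimum is 11, attained along the walk 0 → 0 → 0 → 1.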